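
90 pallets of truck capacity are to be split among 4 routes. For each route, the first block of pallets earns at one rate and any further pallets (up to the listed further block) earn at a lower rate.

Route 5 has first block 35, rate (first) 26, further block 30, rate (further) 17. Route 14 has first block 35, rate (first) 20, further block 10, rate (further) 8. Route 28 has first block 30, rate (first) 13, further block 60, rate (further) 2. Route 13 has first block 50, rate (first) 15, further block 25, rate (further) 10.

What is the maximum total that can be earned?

1950

Rank every tier by rate: Route 5/tier1 26 > Route 14/tier1 20 > Route 5/tier2 17 > Route 13/tier1 15 > Route 28/tier1 13 > Route 13/tier2 10 > Route 14/tier2 8 > Route 28/tier2 2.
Fill Route 5 tier1 block (35 at 26) → 55 left.
Route 14/tier1 (20): +35 → 20 left.
Route 5 tier2 at 17: only 20 left, fill 20.
Total = 26×35 + 20×35 + 17×20 = 1950.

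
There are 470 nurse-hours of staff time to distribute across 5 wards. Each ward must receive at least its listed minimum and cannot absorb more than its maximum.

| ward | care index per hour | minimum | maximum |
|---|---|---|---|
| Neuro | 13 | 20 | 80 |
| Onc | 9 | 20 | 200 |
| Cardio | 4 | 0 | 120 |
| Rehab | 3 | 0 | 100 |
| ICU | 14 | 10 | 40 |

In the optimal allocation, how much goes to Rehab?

30

Meeting every minimum uses 20+20+0+0+10 = 50 nurse-hours, leaving 420.
Rank by care index per hour: ICU 14 > Neuro 13 > Onc 9 > Cardio 4 > Rehab 3.
Give ICU 30 more to hit its cap of 40 → 390 left.
Neuro takes 60 more to reach its cap of 80 → 330 left.
Onc takes 180 more to reach its cap of 200 → 150 left.
Cardio takes 120 more to reach its cap of 120 → 30 left.
Rehab: +30 (room for 100) → 30. Pool exhausted.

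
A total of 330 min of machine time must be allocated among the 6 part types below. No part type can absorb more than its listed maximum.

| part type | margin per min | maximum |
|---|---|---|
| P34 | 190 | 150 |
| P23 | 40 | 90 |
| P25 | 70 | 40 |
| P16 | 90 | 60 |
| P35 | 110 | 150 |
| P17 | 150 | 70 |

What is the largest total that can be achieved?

51100

Order the part types by margin per min: P34 190 > P17 150 > P35 110 > P16 90 > P25 70 > P23 40.
P34 takes 150 to reach its cap of 150 ; 180 left.
Give P17 70 to hit its cap of 70 ; 110 left.
P35: +110 (room for 150) → 110. Pool exhausted.
Total = 190×150 + 110×110 + 150×70 = 51100.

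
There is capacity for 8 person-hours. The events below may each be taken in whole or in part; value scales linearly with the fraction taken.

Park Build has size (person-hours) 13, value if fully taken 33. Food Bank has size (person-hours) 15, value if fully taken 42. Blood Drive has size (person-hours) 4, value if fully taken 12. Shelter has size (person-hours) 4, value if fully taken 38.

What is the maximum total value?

50

Best value per unit of size first: Shelter 38/4≈9.5, Blood Drive 12/4≈3, Food Bank 42/15≈2.8, Park Build 33/13≈2.54.
Take all of Shelter (4 person-hours, value 38) — 4 person-hours left.
All 4 person-hours of Blood Drive fit (value 12) — 0 remain.
Total value = 50.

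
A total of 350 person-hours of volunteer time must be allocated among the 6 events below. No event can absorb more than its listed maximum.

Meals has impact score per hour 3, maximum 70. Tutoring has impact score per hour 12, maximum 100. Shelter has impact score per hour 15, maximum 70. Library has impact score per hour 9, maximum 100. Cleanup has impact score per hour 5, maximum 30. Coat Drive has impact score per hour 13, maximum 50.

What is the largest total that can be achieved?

3950

Highest impact score per hour first: Shelter 15 > Coat Drive 13 > Tutoring 12 > Library 9 > Cleanup 5 > Meals 3.
Shelter: +70 to 70 (cap) → 280 left.
Coat Drive takes 50 to reach its cap of 50 → 230 left.
Tutoring takes 100 to reach its cap of 100 → 130 left.
Give Library 100 to hit its cap of 100 → 30 left.
Give Cleanup 30 to hit its cap of 30 → 0 left.
Total = 12×100 + 15×70 + 9×100 + 5×30 + 13×50 = 3950.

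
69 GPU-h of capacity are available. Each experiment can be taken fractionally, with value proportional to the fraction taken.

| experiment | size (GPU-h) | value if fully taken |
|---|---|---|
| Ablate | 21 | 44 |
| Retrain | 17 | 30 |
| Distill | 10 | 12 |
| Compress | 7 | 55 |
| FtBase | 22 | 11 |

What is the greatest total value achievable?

Rank by value-to-size ratio: Compress 55/7≈7.86, Ablate 44/21≈2.1, Retrain 30/17≈1.76, Distill 12/10≈1.2, FtBase 11/22≈0.5.
Compress: take in full, 7 GPU-h for value 55 → 62 left.
All 21 GPU-h of Ablate fit (value 44) → 41 remain.
All 17 GPU-h of Retrain fit (value 30) → 24 remain.
All 10 GPU-h of Distill fit (value 12) → 14 remain.
14 GPU-h left: a 14/22 share of FtBase gives 11×14/22 = 7.
Total value = 148.

148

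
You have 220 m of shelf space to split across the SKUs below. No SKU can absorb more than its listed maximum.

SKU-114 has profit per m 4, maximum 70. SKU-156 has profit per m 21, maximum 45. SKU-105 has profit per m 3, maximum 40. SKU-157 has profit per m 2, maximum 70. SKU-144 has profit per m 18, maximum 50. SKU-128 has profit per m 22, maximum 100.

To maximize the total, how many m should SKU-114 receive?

25

Order the SKUs by profit per m: SKU-128 22 > SKU-156 21 > SKU-144 18 > SKU-114 4 > SKU-105 3 > SKU-157 2.
SKU-128: +100 to 100 (cap) — 120 left.
Give SKU-156 45 to hit its cap of 45 — 75 left.
SKU-144: +50 to 50 (cap) — 25 left.
SKU-114 has room for 70 but only 25 remain, so it gets 25.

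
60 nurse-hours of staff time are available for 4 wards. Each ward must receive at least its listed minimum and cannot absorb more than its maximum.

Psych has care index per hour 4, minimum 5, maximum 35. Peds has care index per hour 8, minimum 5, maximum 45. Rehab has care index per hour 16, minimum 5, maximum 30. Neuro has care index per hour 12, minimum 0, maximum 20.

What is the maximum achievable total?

780

Meeting every minimum uses 5+5+5+0 = 15 nurse-hours, leaving 45.
Highest care index per hour first: Rehab 16 > Neuro 12 > Peds 8 > Psych 4.
Give Rehab 25 more to hit its cap of 30 — 20 left.
Neuro takes 20 more to reach its cap of 20 — 0 left.
Total = 4×5 + 8×5 + 16×30 + 12×20 = 780.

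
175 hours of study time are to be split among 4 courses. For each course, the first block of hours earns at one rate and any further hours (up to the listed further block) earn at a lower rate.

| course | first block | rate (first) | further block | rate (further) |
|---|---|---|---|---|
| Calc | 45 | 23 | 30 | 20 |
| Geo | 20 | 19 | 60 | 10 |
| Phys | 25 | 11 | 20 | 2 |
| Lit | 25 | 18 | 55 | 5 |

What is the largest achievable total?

3040

Treat each block as its own option and order by rate: Calc/tier1 23 > Calc/tier2 20 > Geo/tier1 19 > Lit/tier1 18 > Phys/tier1 11 > Geo/tier2 10 > Lit/tier2 5 > Phys/tier2 2.
Fill Calc tier1 block (45 at 23) → 130 left.
Calc/tier2 (20): +30 → 100 left.
Geo/tier1 (19): +20 → 80 left.
Lit tier1 at 18: fill all 25 → 55 left.
Phys/tier1 (11): +25 → 30 left.
Geo tier2 at 10: only 30 left, fill 30.
Total = 23×45 + 20×30 + 19×20 + 18×25 + 11×25 + 10×30 = 3040.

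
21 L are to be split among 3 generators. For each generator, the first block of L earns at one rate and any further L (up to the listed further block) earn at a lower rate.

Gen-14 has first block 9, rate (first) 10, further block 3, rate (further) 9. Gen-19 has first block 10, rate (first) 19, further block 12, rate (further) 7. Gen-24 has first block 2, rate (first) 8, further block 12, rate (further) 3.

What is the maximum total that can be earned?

298

Treat each block as its own option and order by rate: Gen-19/first 19 > Gen-14/first 10 > Gen-14/second 9 > Gen-24/first 8 > Gen-19/second 7 > Gen-24/second 3.
Gen-19 first at 19: fill all 10 → 11 left.
Gen-14 first at 10: fill all 9 → 2 left.
2 remain; put them into Gen-14 second at 9.
Total = 19×10 + 10×9 + 9×2 = 298.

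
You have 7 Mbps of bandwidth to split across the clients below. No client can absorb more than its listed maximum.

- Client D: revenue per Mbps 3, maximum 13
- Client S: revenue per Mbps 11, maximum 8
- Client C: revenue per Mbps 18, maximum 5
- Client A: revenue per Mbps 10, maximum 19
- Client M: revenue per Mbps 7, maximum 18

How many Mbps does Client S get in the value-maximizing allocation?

Rank by revenue per Mbps: Client C 18 > Client S 11 > Client A 10 > Client M 7 > Client D 3.
Client C takes 5 to reach its cap of 5 → 2 left.
Client S: +2 (room for 8) → 2. Pool exhausted.

2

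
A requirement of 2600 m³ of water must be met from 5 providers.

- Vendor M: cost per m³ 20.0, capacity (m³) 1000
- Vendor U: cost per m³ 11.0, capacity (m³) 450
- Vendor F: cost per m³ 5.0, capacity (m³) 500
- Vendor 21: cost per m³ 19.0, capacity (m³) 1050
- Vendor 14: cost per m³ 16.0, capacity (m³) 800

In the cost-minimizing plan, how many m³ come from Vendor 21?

Fill from the cheapest provider first.
Vendor F (5.0): use full 500 — 2100 m³ to go.
Take 450 from Vendor U at 11.0 — need 1650 more.
Vendor 14 (16.0): use full 800 — 850 m³ to go.
Vendor 21 (19.0): take the remaining 850 — done.
Vendor M: unused.

850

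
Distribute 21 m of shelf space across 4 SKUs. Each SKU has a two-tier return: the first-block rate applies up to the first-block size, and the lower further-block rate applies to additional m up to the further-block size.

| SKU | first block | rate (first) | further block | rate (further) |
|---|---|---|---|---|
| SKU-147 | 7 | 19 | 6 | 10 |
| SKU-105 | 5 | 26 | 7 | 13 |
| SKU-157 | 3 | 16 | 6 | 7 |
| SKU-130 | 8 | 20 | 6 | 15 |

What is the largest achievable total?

Rank every tier by rate: SKU-105/T1 26 > SKU-130/T1 20 > SKU-147/T1 19 > SKU-157/T1 16 > SKU-130/T2 15 > SKU-105/T2 13 > SKU-147/T2 10 > SKU-157/T2 7.
Fill SKU-105 T1 block (5 at 26) — 16 left.
SKU-130 T1 at 20: fill all 8 — 8 left.
SKU-147/T1 (19): +7 — 1 left.
SKU-157 T1 at 16: only 1 left, fill 1.
Total = 26×5 + 20×8 + 19×7 + 16×1 = 439.

439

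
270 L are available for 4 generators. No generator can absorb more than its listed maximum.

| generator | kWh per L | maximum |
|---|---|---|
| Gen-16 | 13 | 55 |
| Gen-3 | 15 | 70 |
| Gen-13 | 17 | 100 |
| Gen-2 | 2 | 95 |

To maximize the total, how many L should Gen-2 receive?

45

Highest kWh per L first: Gen-13 17 > Gen-3 15 > Gen-16 13 > Gen-2 2.
Gen-13 takes 100 to reach its cap of 100 ; 170 left.
Gen-3 takes 70 to reach its cap of 70 ; 100 left.
Gen-16: +55 to 55 (cap) ; 45 left.
Only 45 left; Gen-2 takes them to reach 45.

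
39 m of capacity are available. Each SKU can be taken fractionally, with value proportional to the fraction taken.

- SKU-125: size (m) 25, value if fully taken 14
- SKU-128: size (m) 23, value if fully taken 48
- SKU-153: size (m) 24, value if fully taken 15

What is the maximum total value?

Best value per unit of size first: SKU-128 48/23≈2.09, SKU-153 15/24≈0.625, SKU-125 14/25≈0.56.
SKU-128: take in full, 23 m for value 48 ; 16 left.
Fill the last 16 m with part of SKU-153: 16/24 of it earns 10.
Total value = 58.

58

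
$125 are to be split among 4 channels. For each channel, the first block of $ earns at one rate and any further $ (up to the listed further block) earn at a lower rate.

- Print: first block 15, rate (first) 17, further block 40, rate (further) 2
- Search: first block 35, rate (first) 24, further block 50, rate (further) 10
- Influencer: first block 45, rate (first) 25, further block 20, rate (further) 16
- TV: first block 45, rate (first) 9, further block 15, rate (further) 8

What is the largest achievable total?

2640

Rank every tier by rate: Influencer/first 25 > Search/first 24 > Print/first 17 > Influencer/second 16 > Search/second 10 > TV/first 9 > TV/second 8 > Print/second 2.
Influencer/first (25): +45 — 80 left.
Search/first (24): +35 — 45 left.
Print first at 17: fill all 15 — 30 left.
Influencer second at 16: fill all 20 — 10 left.
Search second at 10: only 10 left, fill 10.
Total = 25×45 + 24×35 + 17×15 + 16×20 + 10×10 = 2640.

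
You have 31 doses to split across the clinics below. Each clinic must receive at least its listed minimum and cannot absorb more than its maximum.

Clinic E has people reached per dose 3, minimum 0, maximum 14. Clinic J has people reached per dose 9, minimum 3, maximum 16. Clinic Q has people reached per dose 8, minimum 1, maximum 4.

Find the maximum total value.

209

Meeting every minimum uses 0+3+1 = 4 doses, leaving 27.
Highest people reached per dose first: Clinic J 9 > Clinic Q 8 > Clinic E 3.
Clinic J: +13 to 16 (cap) → 14 left.
Clinic Q: +3 to 4 (cap) → 11 left.
Clinic E has room for 14 more but only 11 remain, so it gets 11.
Total = 3×11 + 9×16 + 8×4 = 209.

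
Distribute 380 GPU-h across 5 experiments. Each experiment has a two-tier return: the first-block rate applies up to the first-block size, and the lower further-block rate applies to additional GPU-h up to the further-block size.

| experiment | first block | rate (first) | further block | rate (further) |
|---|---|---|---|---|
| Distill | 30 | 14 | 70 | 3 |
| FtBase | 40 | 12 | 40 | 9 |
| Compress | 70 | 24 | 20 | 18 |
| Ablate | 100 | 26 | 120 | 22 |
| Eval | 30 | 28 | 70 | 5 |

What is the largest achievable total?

8660

Rank every tier by rate: Eval/tier1 28 > Ablate/tier1 26 > Compress/tier1 24 > Ablate/tier2 22 > Compress/tier2 18 > Distill/tier1 14 > FtBase/tier1 12 > FtBase/tier2 9 > Eval/tier2 5 > Distill/tier2 3.
Eval tier1 at 28: fill all 30 — 350 left.
Ablate tier1 at 26: fill all 100 — 250 left.
Compress tier1 at 24: fill all 70 — 180 left.
Fill Ablate tier2 block (120 at 22) — 60 left.
Compress/tier2 (18): +20 — 40 left.
Distill/tier1 (14): +30 — 10 left.
FtBase/tier1: +10 of 40 at 12; pool empty.
Total = 28×30 + 26×100 + 24×70 + 22×120 + 18×20 + 14×30 + 12×10 = 8660.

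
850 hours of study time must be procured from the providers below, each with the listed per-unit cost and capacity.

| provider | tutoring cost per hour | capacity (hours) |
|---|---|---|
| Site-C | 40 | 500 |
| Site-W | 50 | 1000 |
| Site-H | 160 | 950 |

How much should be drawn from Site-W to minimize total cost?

350

Use providers in increasing cost order.
Take 500 from Site-C at 40 — need 350 more.
Take 350 from Site-W at 50 to finish.
Site-H: unused.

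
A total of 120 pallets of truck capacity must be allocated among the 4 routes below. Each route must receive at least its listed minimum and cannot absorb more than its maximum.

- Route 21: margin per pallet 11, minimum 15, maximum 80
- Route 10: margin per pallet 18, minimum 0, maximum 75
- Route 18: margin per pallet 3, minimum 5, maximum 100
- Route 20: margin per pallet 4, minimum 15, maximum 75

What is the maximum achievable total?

Meeting every minimum uses 15+0+5+15 = 35 pallets, leaving 85.
Order the routes by margin per pallet: Route 10 18 > Route 21 11 > Route 20 4 > Route 18 3.
Route 10 takes 75 more to reach its cap of 75 — 10 left.
Route 21 has room for 65 more but only 10 remain, so it gets 25.
Total = 11×25 + 18×75 + 3×5 + 4×15 = 1700.

1700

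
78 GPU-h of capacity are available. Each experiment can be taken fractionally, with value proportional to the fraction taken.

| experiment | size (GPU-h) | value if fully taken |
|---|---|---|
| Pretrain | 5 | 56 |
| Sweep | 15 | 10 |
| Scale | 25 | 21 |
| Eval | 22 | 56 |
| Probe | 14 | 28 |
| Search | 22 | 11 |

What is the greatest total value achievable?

Best value per unit of size first: Pretrain 56/5≈11.2, Eval 56/22≈2.55, Probe 28/14≈2, Scale 21/25≈0.84, Sweep 10/15≈0.667, Search 11/22≈0.5.
All 5 GPU-h of Pretrain fit (value 56) → 73 remain.
Take all of Eval (22 GPU-h, value 56) → 51 GPU-h left.
Take all of Probe (14 GPU-h, value 28) → 37 GPU-h left.
All 25 GPU-h of Scale fit (value 21) → 12 remain.
Only 12 GPU-h remain; take 12/15 of Sweep for value 10×12/15 = 8.
Total value = 169.

169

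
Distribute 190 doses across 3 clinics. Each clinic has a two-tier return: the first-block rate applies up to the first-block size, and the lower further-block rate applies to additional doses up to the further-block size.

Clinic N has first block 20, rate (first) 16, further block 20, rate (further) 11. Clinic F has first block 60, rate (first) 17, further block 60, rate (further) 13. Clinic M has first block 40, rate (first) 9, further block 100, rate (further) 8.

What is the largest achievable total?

2610

Treat each block as its own option and order by rate: Clinic F/tier1 17 > Clinic N/tier1 16 > Clinic F/tier2 13 > Clinic N/tier2 11 > Clinic M/tier1 9 > Clinic M/tier2 8.
Clinic F/tier1 (17): +60 — 130 left.
Clinic N/tier1 (16): +20 — 110 left.
Clinic F/tier2 (13): +60 — 50 left.
Clinic N/tier2 (11): +20 — 30 left.
30 remain; put them into Clinic M tier1 at 9.
Total = 17×60 + 16×20 + 13×60 + 11×20 + 9×30 = 2610.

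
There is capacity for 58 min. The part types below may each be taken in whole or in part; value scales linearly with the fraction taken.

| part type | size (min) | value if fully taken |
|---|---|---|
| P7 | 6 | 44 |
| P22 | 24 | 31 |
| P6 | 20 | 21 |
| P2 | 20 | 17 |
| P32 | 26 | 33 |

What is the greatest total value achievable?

Rank by value-to-size ratio: P7 44/6≈7.33, P22 31/24≈1.29, P32 33/26≈1.27, P6 21/20≈1.05, P2 17/20≈0.85.
P7: take in full, 6 min for value 44 — 52 left.
All 24 min of P22 fit (value 31) — 28 remain.
All 26 min of P32 fit (value 33) — 2 remain.
Fill the last 2 min with part of P6: 2/20 of it earns 2.1.
Total value = 110.1.

110.1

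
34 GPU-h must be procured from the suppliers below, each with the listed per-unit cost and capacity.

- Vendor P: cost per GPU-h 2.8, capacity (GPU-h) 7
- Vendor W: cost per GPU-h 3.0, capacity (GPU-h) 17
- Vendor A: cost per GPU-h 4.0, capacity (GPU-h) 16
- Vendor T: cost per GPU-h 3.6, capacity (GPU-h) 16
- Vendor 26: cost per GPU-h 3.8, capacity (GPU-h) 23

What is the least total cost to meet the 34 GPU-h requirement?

Cheapest first:
Vendor P (2.8): use full 7 ; 27 GPU-h to go.
Vendor W (3.0): use full 17 ; 10 GPU-h to go.
Vendor T (3.6): take the remaining 10 ; done.
Vendor 26, Vendor A: unused.
Cost = 7×2.8 + 17×3.0 + 10×3.6 = 106.6.

106.6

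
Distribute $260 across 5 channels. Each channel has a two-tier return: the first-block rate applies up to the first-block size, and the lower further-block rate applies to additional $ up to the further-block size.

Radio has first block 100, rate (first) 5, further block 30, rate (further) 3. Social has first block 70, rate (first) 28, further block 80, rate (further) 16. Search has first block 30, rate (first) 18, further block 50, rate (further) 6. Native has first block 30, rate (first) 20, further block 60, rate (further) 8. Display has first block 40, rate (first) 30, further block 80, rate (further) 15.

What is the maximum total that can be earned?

Rank every tier by rate: Display/tier1 30 > Social/tier1 28 > Native/tier1 20 > Search/tier1 18 > Social/tier2 16 > Display/tier2 15 > Native/tier2 8 > Search/tier2 6 > Radio/tier1 5 > Radio/tier2 3.
Fill Display tier1 block (40 at 30) — 220 left.
Social/tier1 (28): +70 — 150 left.
Native tier1 at 20: fill all 30 — 120 left.
Search tier1 at 18: fill all 30 — 90 left.
Fill Social tier2 block (80 at 16) — 10 left.
Display tier2 at 15: only 10 left, fill 10.
Total = 30×40 + 28×70 + 20×30 + 18×30 + 16×80 + 15×10 = 5730.

5730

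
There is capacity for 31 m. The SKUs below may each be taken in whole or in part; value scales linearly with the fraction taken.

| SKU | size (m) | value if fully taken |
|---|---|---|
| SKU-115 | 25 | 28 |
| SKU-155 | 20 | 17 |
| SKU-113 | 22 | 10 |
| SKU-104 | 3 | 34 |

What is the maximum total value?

64.55

Best value per unit of size first: SKU-104 34/3≈11.3, SKU-115 28/25≈1.12, SKU-155 17/20≈0.85, SKU-113 10/22≈0.455.
SKU-104: take in full, 3 m for value 34 ; 28 left.
Take all of SKU-115 (25 m, value 28) ; 3 m left.
Only 3 m remain; take 3/20 of SKU-155 for value 17×3/20 = 2.55.
Total value = 64.55.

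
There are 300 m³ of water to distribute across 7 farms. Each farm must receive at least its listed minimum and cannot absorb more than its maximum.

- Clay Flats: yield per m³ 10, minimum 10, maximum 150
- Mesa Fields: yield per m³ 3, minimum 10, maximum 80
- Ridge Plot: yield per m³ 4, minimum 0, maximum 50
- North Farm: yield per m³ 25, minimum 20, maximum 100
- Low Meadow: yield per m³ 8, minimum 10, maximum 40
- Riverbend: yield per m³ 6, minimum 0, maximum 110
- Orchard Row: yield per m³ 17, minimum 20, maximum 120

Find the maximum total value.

Meeting every minimum uses 10+10+0+20+10+0+20 = 70 m³, leaving 230.
Rank by yield per m³: North Farm 25 > Orchard Row 17 > Clay Flats 10 > Low Meadow 8 > Riverbend 6 > Ridge Plot 4 > Mesa Fields 3.
Give North Farm 80 more to hit its cap of 100 — 150 left.
Give Orchard Row 100 more to hit its cap of 120 — 50 left.
Only 50 left; Clay Flats takes them to reach 60.
Total = 10×60 + 3×10 + 25×100 + 8×10 + 17×120 = 5250.

5250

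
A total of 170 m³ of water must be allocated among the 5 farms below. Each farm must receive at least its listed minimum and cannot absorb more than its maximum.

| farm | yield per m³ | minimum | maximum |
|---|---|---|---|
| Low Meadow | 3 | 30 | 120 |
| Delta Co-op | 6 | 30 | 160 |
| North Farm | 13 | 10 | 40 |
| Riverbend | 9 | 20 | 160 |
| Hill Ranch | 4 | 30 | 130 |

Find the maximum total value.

1270

Meeting every minimum uses 30+30+10+20+30 = 120 m³, leaving 50.
Highest yield per m³ first: North Farm 13 > Riverbend 9 > Delta Co-op 6 > Hill Ranch 4 > Low Meadow 3.
Give North Farm 30 more to hit its cap of 40 → 20 left.
Riverbend has room for 140 more but only 20 remain, so it gets 40.
Total = 3×30 + 6×30 + 13×40 + 9×40 + 4×30 = 1270.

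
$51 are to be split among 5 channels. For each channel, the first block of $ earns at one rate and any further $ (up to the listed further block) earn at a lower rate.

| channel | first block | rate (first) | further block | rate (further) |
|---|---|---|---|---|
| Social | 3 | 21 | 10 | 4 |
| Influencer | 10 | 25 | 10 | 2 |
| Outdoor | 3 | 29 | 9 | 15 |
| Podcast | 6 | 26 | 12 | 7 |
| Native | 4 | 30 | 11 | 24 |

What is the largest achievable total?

Treat each block as its own option and order by rate: Native/first 30 > Outdoor/first 29 > Podcast/first 26 > Influencer/first 25 > Native/second 24 > Social/first 21 > Outdoor/second 15 > Podcast/second 7 > Social/second 4 > Influencer/second 2.
Native first at 30: fill all 4 ; 47 left.
Outdoor/first (29): +3 ; 44 left.
Podcast first at 26: fill all 6 ; 38 left.
Influencer first at 25: fill all 10 ; 28 left.
Native/second (24): +11 ; 17 left.
Social first at 21: fill all 3 ; 14 left.
Outdoor/second (15): +9 ; 5 left.
Podcast second at 7: only 5 left, fill 5.
Total = 30×4 + 29×3 + 26×6 + 25×10 + 24×11 + 21×3 + 15×9 + 7×5 = 1110.

1110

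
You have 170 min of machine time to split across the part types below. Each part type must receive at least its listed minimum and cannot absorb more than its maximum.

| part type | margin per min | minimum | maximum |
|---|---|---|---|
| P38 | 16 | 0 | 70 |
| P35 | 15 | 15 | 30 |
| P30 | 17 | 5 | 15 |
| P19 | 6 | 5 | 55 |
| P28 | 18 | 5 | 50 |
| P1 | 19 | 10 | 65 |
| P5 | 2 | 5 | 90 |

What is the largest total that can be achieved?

2895

Meeting every minimum uses 0+15+5+5+5+10+5 = 45 min, leaving 125.
Rank by margin per min: P1 19 > P28 18 > P30 17 > P38 16 > P35 15 > P19 6 > P5 2.
P1: +55 to 65 (cap) → 70 left.
P28: +45 to 50 (cap) → 25 left.
P30 takes 10 more to reach its cap of 15 → 15 left.
P38: +15 (room for 70) → 15. Pool exhausted.
Total = 16×15 + 15×15 + 17×15 + 6×5 + 18×50 + 19×65 + 2×5 = 2895.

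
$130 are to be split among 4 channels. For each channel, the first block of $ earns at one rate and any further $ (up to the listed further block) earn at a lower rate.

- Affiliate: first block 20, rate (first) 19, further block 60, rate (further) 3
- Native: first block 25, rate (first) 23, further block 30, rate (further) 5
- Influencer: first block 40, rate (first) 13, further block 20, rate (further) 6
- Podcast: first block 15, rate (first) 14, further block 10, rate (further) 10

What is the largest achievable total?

Order all 8 blocks by rate: Native/T1 23 > Affiliate/T1 19 > Podcast/T1 14 > Influencer/T1 13 > Podcast/T2 10 > Influencer/T2 6 > Native/T2 5 > Affiliate/T2 3.
Fill Native T1 block (25 at 23) ; 105 left.
Fill Affiliate T1 block (20 at 19) ; 85 left.
Podcast T1 at 14: fill all 15 ; 70 left.
Influencer T1 at 13: fill all 40 ; 30 left.
Podcast T2 at 10: fill all 10 ; 20 left.
Influencer T2 at 6: fill all 20 ; 0 left.
Total = 23×25 + 19×20 + 14×15 + 13×40 + 10×10 + 6×20 = 1905.

1905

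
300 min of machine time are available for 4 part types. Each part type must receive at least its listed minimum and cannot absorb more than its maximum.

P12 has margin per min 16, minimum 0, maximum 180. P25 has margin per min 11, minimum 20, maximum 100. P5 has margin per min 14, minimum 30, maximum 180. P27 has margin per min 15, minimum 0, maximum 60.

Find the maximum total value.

Meeting every minimum uses 0+20+30+0 = 50 min, leaving 250.
Rank by margin per min: P12 16 > P27 15 > P5 14 > P25 11.
P12 takes 180 more to reach its cap of 180 → 70 left.
Give P27 60 more to hit its cap of 60 → 10 left.
P5 has room for 150 more but only 10 remain, so it gets 40.
Total = 16×180 + 11×20 + 14×40 + 15×60 = 4560.

4560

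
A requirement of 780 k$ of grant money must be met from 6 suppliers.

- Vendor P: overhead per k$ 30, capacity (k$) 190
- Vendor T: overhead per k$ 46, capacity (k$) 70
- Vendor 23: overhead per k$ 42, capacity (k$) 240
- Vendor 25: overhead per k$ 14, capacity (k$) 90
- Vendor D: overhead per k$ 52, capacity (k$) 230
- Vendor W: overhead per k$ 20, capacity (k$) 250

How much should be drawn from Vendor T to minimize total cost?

10

Use suppliers in increasing cost order.
Vendor 25 (14): use full 90 → 690 k$ to go.
Take 250 from Vendor W at 20 → need 440 more.
Take 190 from Vendor P at 30 → need 250 more.
Vendor 23 at 42: take all 240 k$ → 10 still needed.
Vendor T (46): take the remaining 10 → done.
Vendor D: unused.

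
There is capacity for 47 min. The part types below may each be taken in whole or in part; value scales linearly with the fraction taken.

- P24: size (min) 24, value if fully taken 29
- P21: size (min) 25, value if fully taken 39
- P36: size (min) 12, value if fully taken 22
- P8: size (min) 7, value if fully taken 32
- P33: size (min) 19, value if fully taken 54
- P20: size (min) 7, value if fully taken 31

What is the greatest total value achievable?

142.12

Rank by value-to-size ratio: P8 32/7≈4.57, P20 31/7≈4.43, P33 54/19≈2.84, P36 22/12≈1.83, P21 39/25≈1.56, P24 29/24≈1.21.
All 7 min of P8 fit (value 32) — 40 remain.
All 7 min of P20 fit (value 31) — 33 remain.
Take all of P33 (19 min, value 54) — 14 min left.
Take all of P36 (12 min, value 22) — 2 min left.
Only 2 min remain; take 2/25 of P21 for value 39×2/25 = 3.12.
Total value = 142.12.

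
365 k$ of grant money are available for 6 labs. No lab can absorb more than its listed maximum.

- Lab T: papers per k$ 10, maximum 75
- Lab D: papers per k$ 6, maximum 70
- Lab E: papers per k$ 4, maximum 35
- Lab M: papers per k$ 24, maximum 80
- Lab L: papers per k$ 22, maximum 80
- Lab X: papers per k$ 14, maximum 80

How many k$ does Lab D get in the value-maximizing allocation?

Rank by papers per k$: Lab M 24 > Lab L 22 > Lab X 14 > Lab T 10 > Lab D 6 > Lab E 4.
Lab M: +80 to 80 (cap) → 285 left.
Lab L: +80 to 80 (cap) → 205 left.
Lab X takes 80 to reach its cap of 80 → 125 left.
Give Lab T 75 to hit its cap of 75 → 50 left.
Lab D: +50 (room for 70) → 50. Pool exhausted.

50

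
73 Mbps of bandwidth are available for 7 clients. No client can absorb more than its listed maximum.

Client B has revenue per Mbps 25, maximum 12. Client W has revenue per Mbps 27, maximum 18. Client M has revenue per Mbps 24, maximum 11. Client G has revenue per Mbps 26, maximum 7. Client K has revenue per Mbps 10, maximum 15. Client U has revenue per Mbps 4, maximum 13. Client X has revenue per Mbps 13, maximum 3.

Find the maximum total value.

1449

Highest revenue per Mbps first: Client W 27 > Client G 26 > Client B 25 > Client M 24 > Client X 13 > Client K 10 > Client U 4.
Give Client W 18 to hit its cap of 18 — 55 left.
Give Client G 7 to hit its cap of 7 — 48 left.
Client B: +12 to 12 (cap) — 36 left.
Client M: +11 to 11 (cap) — 25 left.
Give Client X 3 to hit its cap of 3 — 22 left.
Client K takes 15 to reach its cap of 15 — 7 left.
Only 7 left; Client U takes them to reach 7.
Total = 25×12 + 27×18 + 24×11 + 26×7 + 10×15 + 4×7 + 13×3 = 1449.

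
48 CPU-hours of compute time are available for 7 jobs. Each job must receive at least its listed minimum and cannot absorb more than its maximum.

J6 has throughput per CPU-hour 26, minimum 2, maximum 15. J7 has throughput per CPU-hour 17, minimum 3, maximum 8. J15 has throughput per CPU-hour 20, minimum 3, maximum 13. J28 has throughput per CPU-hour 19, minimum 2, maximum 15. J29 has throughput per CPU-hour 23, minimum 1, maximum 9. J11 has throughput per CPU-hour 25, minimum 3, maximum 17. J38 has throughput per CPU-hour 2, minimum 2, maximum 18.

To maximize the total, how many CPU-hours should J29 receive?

6

Meeting every minimum uses 2+3+3+2+1+3+2 = 16 CPU-hours, leaving 32.
Highest throughput per CPU-hour first: J6 26 > J11 25 > J29 23 > J15 20 > J28 19 > J7 17 > J38 2.
J6: +13 to 15 (cap) — 19 left.
Give J11 14 more to hit its cap of 17 — 5 left.
Only 5 left; J29 takes them to reach 6.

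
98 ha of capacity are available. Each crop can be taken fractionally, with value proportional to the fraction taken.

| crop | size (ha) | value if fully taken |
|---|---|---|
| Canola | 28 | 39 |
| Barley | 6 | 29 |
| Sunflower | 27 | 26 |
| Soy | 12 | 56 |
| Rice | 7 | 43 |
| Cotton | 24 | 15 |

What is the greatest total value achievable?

Rank by value-to-size ratio: Rice 43/7≈6.14, Barley 29/6≈4.83, Soy 56/12≈4.67, Canola 39/28≈1.39, Sunflower 26/27≈0.963, Cotton 15/24≈0.625.
Rice: take in full, 7 ha for value 43 → 91 left.
All 6 ha of Barley fit (value 29) → 85 remain.
Soy: take in full, 12 ha for value 56 → 73 left.
Canola: take in full, 28 ha for value 39 → 45 left.
All 27 ha of Sunflower fit (value 26) → 18 remain.
Fill the last 18 ha with part of Cotton: 18/24 of it earns 11.25.
Total value = 204.25.

204.25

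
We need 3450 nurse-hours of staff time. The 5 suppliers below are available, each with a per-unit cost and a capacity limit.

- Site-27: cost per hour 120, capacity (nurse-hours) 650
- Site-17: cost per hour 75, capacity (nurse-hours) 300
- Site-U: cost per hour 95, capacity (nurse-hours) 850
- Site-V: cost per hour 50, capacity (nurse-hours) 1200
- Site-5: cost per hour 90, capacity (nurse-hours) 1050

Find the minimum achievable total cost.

263750

Cheapest first:
Take 1200 from Site-V at 50 — need 2250 more.
Take 300 from Site-17 at 75 — need 1950 more.
Site-5 (90): use full 1050 — 900 nurse-hours to go.
Site-U (95): use full 850 — 50 nurse-hours to go.
Site-27 at 120: take 50 of its 650 — requirement met.
Cost = 1200×50 + 300×75 + 1050×90 + 850×95 + 50×120 = 263750.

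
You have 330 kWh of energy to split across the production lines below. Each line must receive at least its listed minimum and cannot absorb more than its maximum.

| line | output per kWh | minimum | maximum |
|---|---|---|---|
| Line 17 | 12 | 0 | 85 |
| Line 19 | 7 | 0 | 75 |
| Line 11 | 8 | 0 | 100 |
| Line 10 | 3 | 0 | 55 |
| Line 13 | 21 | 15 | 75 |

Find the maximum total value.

3885

Meeting every minimum uses 0+0+0+0+15 = 15 kWh, leaving 315.
Order the production lines by output per kWh: Line 13 21 > Line 17 12 > Line 11 8 > Line 19 7 > Line 10 3.
Line 13 takes 60 more to reach its cap of 75 ; 255 left.
Line 17 takes 85 more to reach its cap of 85 ; 170 left.
Line 11: +100 to 100 (cap) ; 70 left.
Line 19: +70 (room for 75) → 70. Pool exhausted.
Total = 12×85 + 7×70 + 8×100 + 21×75 = 3885.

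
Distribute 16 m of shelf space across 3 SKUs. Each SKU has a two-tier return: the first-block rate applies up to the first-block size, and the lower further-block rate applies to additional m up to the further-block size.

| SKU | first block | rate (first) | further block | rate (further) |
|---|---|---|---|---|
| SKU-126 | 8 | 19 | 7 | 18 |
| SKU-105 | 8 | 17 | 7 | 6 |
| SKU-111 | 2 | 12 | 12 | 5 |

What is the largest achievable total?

Treat each block as its own option and order by rate: SKU-126/first 19 > SKU-126/second 18 > SKU-105/first 17 > SKU-111/first 12 > SKU-105/second 6 > SKU-111/second 5.
Fill SKU-126 first block (8 at 19) → 8 left.
Fill SKU-126 second block (7 at 18) → 1 left.
1 remain; put them into SKU-105 first at 17.
Total = 19×8 + 18×7 + 17×1 = 295.

295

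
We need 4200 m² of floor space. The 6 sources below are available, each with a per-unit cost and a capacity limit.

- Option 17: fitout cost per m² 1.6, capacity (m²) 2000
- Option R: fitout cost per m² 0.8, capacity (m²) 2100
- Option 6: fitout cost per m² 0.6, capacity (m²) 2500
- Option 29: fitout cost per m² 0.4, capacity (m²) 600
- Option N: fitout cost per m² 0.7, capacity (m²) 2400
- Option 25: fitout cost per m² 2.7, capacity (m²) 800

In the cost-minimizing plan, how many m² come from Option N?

Fill from the cheapest source first.
Take 600 from Option 29 at 0.4 → need 3600 more.
Option 6 at 0.6: take all 2500 m² → 1100 still needed.
Option N at 0.7: take 1100 of its 2400 → requirement met.
Option R, Option 17, Option 25: unused.

1100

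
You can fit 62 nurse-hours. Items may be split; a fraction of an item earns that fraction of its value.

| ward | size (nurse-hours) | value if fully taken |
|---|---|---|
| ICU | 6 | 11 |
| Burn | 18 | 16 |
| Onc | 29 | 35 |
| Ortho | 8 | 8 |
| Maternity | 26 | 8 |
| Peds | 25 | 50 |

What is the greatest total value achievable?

Rank by value-to-size ratio: Peds 50/25≈2, ICU 11/6≈1.83, Onc 35/29≈1.21, Ortho 8/8≈1, Burn 16/18≈0.889, Maternity 8/26≈0.308.
Peds: take in full, 25 nurse-hours for value 50 — 37 left.
Take all of ICU (6 nurse-hours, value 11) — 31 nurse-hours left.
Take all of Onc (29 nurse-hours, value 35) — 2 nurse-hours left.
Fill the last 2 nurse-hours with part of Ortho: 2/8 of it earns 2.
Total value = 98.

98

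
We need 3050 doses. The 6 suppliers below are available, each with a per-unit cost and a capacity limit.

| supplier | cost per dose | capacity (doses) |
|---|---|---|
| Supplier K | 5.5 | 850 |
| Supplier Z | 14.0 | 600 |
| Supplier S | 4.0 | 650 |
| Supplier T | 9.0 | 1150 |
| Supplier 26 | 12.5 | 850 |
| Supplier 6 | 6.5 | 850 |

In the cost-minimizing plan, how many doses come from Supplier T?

Fill from the cheapest supplier first.
Supplier S at 4.0: take all 650 doses → 2400 still needed.
Take 850 from Supplier K at 5.5 → need 1550 more.
Supplier 6 at 6.5: take all 850 doses → 700 still needed.
Take 700 from Supplier T at 9.0 to finish.
Supplier 26, Supplier Z: unused.

700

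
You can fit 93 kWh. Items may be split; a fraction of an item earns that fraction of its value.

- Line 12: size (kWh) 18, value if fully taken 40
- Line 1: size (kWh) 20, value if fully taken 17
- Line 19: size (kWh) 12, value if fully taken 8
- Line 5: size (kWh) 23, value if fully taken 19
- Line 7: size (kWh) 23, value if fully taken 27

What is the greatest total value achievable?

109

Best value per unit of size first: Line 12 40/18≈2.22, Line 7 27/23≈1.17, Line 1 17/20≈0.85, Line 5 19/23≈0.826, Line 19 8/12≈0.667.
Take all of Line 12 (18 kWh, value 40) — 75 kWh left.
Take all of Line 7 (23 kWh, value 27) — 52 kWh left.
Line 1: take in full, 20 kWh for value 17 — 32 left.
Take all of Line 5 (23 kWh, value 19) — 9 kWh left.
Fill the last 9 kWh with part of Line 19: 9/12 of it earns 6.
Total value = 109.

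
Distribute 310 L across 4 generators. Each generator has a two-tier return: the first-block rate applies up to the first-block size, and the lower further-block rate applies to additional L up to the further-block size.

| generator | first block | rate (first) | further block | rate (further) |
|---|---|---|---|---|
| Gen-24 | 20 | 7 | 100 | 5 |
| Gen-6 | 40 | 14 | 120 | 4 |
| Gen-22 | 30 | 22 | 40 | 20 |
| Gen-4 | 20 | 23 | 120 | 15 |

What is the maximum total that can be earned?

4620

Order all 8 blocks by rate: Gen-4/first 23 > Gen-22/first 22 > Gen-22/second 20 > Gen-4/second 15 > Gen-6/first 14 > Gen-24/first 7 > Gen-24/second 5 > Gen-6/second 4.
Gen-4 first at 23: fill all 20 → 290 left.
Gen-22/first (22): +30 → 260 left.
Gen-22 second at 20: fill all 40 → 220 left.
Gen-4 second at 15: fill all 120 → 100 left.
Gen-6/first (14): +40 → 60 left.
Fill Gen-24 first block (20 at 7) → 40 left.
Gen-24/second: +40 of 100 at 5; pool empty.
Total = 23×20 + 22×30 + 20×40 + 15×120 + 14×40 + 7×20 + 5×40 = 4620.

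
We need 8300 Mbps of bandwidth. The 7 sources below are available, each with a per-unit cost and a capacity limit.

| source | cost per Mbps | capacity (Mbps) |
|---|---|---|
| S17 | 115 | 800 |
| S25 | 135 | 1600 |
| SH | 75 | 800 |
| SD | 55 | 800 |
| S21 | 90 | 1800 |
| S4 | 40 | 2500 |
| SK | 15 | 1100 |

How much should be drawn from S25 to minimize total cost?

Use sources in increasing cost order.
Take 1100 from SK at 15 ; need 7200 more.
S4 at 40: take all 2500 Mbps ; 4700 still needed.
Take 800 from SD at 55 ; need 3900 more.
Take 800 from SH at 75 ; need 3100 more.
S21 (90): use full 1800 ; 1300 Mbps to go.
S17 (115): use full 800 ; 500 Mbps to go.
S25 at 135: take 500 of its 1600 ; requirement met.

500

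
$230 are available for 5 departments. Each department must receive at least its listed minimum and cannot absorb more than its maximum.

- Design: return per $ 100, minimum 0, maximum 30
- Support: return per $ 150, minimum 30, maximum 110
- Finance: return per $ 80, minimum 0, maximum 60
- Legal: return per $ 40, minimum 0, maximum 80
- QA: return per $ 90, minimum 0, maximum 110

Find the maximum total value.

27600

Meeting every minimum uses 0+30+0+0+0 = 30 $, leaving 200.
Highest return per $ first: Support 150 > Design 100 > QA 90 > Finance 80 > Legal 40.
Support: +80 to 110 (cap) → 120 left.
Give Design 30 more to hit its cap of 30 → 90 left.
Only 90 left; QA takes them to reach 90.
Total = 100×30 + 150×110 + 90×90 = 27600.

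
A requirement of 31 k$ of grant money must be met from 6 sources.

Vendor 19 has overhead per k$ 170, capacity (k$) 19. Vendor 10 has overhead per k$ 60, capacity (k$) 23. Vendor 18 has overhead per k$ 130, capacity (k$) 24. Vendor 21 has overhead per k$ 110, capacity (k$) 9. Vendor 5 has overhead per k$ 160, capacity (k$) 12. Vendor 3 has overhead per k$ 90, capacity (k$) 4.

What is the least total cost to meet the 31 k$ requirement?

Cheapest first:
Take 23 from Vendor 10 at 60 → need 8 more.
Vendor 3 (90): use full 4 → 4 k$ to go.
Take 4 from Vendor 21 at 110 to finish.
Vendor 18, Vendor 5, Vendor 19: unused.
Cost = 23×60 + 4×90 + 4×110 = 2180.

2180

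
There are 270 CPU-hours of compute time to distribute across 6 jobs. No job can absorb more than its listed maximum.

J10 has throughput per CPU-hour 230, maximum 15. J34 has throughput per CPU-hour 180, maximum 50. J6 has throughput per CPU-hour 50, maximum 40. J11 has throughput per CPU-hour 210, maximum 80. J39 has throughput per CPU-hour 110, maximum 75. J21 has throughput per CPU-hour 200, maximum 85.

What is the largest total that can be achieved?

50650

Highest throughput per CPU-hour first: J10 230 > J11 210 > J21 200 > J34 180 > J39 110 > J6 50.
J10 takes 15 to reach its cap of 15 — 255 left.
Give J11 80 to hit its cap of 80 — 175 left.
J21: +85 to 85 (cap) — 90 left.
J34 takes 50 to reach its cap of 50 — 40 left.
J39: +40 (room for 75) → 40. Pool exhausted.
Total = 230×15 + 180×50 + 210×80 + 110×40 + 200×85 = 50650.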